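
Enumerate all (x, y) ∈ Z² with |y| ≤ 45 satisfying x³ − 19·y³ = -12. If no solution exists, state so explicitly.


The equation is x³ - 19y³ = -12. For fixed y, x³ = 19·y³ − 12, so a solution requires the RHS to be a perfect cube.
Strategy: iterate y from -45 to 45, compute RHS = 19·y³ − 12, and check whether it is a (positive or negative) perfect cube.
Check small values of y:
  y = 0: RHS = -12 is not a perfect cube.
  y = 1: RHS = 7 is not a perfect cube.
  y = -1: RHS = -31 is not a perfect cube.
  y = 2: RHS = 140 is not a perfect cube.
  y = -2: RHS = -164 is not a perfect cube.
  y = 3: RHS = 501 is not a perfect cube.
  y = -3: RHS = -525 is not a perfect cube.
Continuing the search up to |y| = 45 finds no solutions either.
No (x, y) in the scanned range satisfies the equation.

No integer solutions with |y| ≤ 45.


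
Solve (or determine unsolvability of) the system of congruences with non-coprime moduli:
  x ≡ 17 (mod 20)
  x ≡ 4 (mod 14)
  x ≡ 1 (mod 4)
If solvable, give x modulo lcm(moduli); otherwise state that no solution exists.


Moduli 20, 14, 4 are not pairwise coprime, so CRT works modulo lcm(m_i) when all pairwise compatibility conditions hold.
Pairwise compatibility: gcd(m_i, m_j) must divide a_i - a_j for every pair.
Merge one congruence at a time:
  Start: x ≡ 17 (mod 20).
  Combine with x ≡ 4 (mod 14): gcd(20, 14) = 2, and 4 - 17 = -13 is NOT divisible by 2.
    ⇒ system is inconsistent (no integer solution).

No solution (the system is inconsistent).


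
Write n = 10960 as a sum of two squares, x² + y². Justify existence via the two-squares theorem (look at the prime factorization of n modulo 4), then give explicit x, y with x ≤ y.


Step 1: Factor n = 10960 = 2^4 · 5 · 137.
Step 2: Check the mod-4 condition on each prime factor: 2 = 2 (special); 5 ≡ 1 (mod 4), exponent 1; 137 ≡ 1 (mod 4), exponent 1.
All primes ≡ 3 (mod 4) appear to even exponent (or don't appear), so by the two-squares theorem n IS expressible as a sum of two squares.
Step 3: Build a representation. Group n = k² · m with k = 4 and m = 5 · 137 = 685 (a product of primes ≡ 1 (mod 4)); a representation of m scales to one of n via (k·x)² + (k·y)² = k²(x² + y²). Each prime p ≡ 1 (mod 4) is itself a sum of two squares; find a² by testing p − a² for a perfect square:
  5: 5 − 1² = 4 = 2² ⇒ 5 = 1² + 2².
  137: 137 − 1² = 136, 137 − 2² = 133, 137 − 3² = 128, 137 − 4² = 121 = 11² ⇒ 137 = 4² + 11².
  Combine using the Brahmagupta–Fibonacci identity (a² + b²)(c² + d²) = (ac − bd)² + (ad + bc)² = (ac + bd)² + (ad − bc)²:
  5 · 137 = 685: from (1² + 2²)(4² + 11²), take (1·4 − 2·11, 1·11 + 2·4) = (4 − 22, 11 + 8) = (-18, 19); dropping signs (only squares matter) gives (18, 19); check 18² + 19² = 324 + 361 = 685 ✓.
  Scale by k = 4: (4·18, 4·19) = (72, 76).
Step 4: Order so x ≤ y and verify: 72² + 76² = 5184 + 5776 = 10960 = n. ✓

n = 10960 = 72² + 76² (one valid representation with x ≤ y).


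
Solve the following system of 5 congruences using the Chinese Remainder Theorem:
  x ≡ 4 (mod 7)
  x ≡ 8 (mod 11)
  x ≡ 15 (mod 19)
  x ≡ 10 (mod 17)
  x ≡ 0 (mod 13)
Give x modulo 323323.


Product of moduli M = 7 · 11 · 19 · 17 · 13 = 323323.
Merge one congruence at a time:
  Start: x ≡ 4 (mod 7).
  Combine with x ≡ 8 (mod 11); new modulus lcm = 77.
    Write x = 4 + 7·t and substitute into x ≡ 8 (mod 11): 7·t ≡ 8 − 4 = 4 (mod 11).
    The inverse of 7 mod 11 is 8 (since 7·8 = 56 = 5·11 + 1), so t ≡ 8·4 = 32 ≡ 10 (mod 11).
    Then x = 4 + 7·10 = 74, valid modulo lcm(7, 11) = 77: x ≡ 74 (mod 77).
  Combine with x ≡ 15 (mod 19); new modulus lcm = 1463.
    Write x = 74 + 77·t and substitute into x ≡ 15 (mod 19): 77·t ≡ 15 − 74 = -59 (mod 19).
    Reduce coefficients mod 19: 1·t ≡ 17 (mod 19).
    So t ≡ 17 (mod 19).
    Then x = 74 + 77·17 = 1383, valid modulo lcm(77, 19) = 1463: x ≡ 1383 (mod 1463).
  Combine with x ≡ 10 (mod 17); new modulus lcm = 24871.
    Write x = 1383 + 1463·t and substitute into x ≡ 10 (mod 17): 1463·t ≡ 10 − 1383 = -1373 (mod 17).
    Reduce coefficients mod 17: 1·t ≡ 4 (mod 17).
    So t ≡ 4 (mod 17).
    Then x = 1383 + 1463·4 = 7235, valid modulo lcm(1463, 17) = 24871: x ≡ 7235 (mod 24871).
  Combine with x ≡ 0 (mod 13); new modulus lcm = 323323.
    Write x = 7235 + 24871·t and substitute into x ≡ 0 (mod 13): 24871·t ≡ 0 − 7235 = -7235 (mod 13).
    Reduce coefficients mod 13: 2·t ≡ 6 (mod 13).
    The inverse of 2 mod 13 is 7 (since 2·7 = 14 = 1·13 + 1), so t ≡ 7·6 = 42 ≡ 3 (mod 13).
    Then x = 7235 + 24871·3 = 81848, valid modulo lcm(24871, 13) = 323323: x ≡ 81848 (mod 323323).
Verify against each original: 81848 mod 7 = 4, 81848 mod 11 = 8, 81848 mod 19 = 15, 81848 mod 17 = 10, 81848 mod 13 = 0.

x ≡ 81848 (mod 323323).


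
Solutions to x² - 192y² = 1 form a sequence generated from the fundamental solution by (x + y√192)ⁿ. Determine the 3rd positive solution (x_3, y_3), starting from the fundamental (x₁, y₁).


Step 1: Find the fundamental solution (x₁, y₁) of x² - 192y² = 1.
  Expand √192 as a continued fraction. a₀ = ⌊√192⌋ = 13; iterate m_{k+1} = d_k·a_k − m_k, d_{k+1} = (192 − m_{k+1}²)/d_k, a_{k+1} = ⌊(a₀ + m_{k+1})/d_{k+1}⌋ (starting m₀ = 0, d₀ = 1), with convergents p_k = a_k·p_{k-1} + p_{k-2}, q_k = a_k·q_{k-1} + q_{k-2} (p₋₁ = 1, q₋₁ = 0):
  k = 0: a₀ = 13; p₀/q₀ = 13/1; p₀² − 192·q₀² = 169 − 192 = -23.
  k = 1: m = 13, d = 23, a = ⌊(13 + 13)/23⌋ = 1; p/q = (1·13 + 1)/(1·1 + 0) = 14/1; p² − 192·q² = 196 − 192 = 4.
  k = 2: m = 10, d = 4, a = ⌊(13 + 10)/4⌋ = 5; p/q = (5·14 + 13)/(5·1 + 1) = 83/6; p² − 192·q² = 6889 − 6912 = -23.
  k = 3: m = 10, d = 23, a = ⌊(13 + 10)/23⌋ = 1; p/q = (1·83 + 14)/(1·6 + 1) = 97/7; p² − 192·q² = 9409 − 9408 = 1.
  The first convergent with p² − 192·q² = 1 gives the fundamental solution (x₁, y₁) = (97, 7).
Step 2: Apply the recurrence (x_{n+1}, y_{n+1}) = (x₁x_n + 192y₁y_n, x₁y_n + y₁x_n) repeatedly.
  From (x_1, y_1) = (97, 7): x_2 = 97·97 + 192·7·7 = 18817; y_2 = 97·7 + 7·97 = 1358.
  From (x_2, y_2) = (18817, 1358): x_3 = 97·18817 + 192·7·1358 = 3650401; y_3 = 97·1358 + 7·18817 = 263445.
Step 3: Verify x_3² - 192·y_3² = 13325427460801 - 13325427460800 = 1 (should be 1). ✓

(x_1, y_1) = (97, 7); (x_3, y_3) = (3650401, 263445).


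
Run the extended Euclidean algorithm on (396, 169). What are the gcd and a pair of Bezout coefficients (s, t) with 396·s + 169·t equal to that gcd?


Euclidean algorithm on (396, 169) — divide until remainder is 0:
  396 = 2 · 169 + 58
  169 = 2 · 58 + 53
  58 = 1 · 53 + 5
  53 = 10 · 5 + 3
  5 = 1 · 3 + 2
  3 = 1 · 2 + 1
  2 = 2 · 1 + 0
gcd(396, 169) = 1.
Track Bezout coefficients alongside the remainders: start with r₀ = 396 = a·1 + b·0 (s = 1, t = 0) and r₁ = 169 = a·0 + b·1 (s = 0, t = 1); each new remainder r_{k+1} = r_{k-1} − q_k·r_k inherits s_{k+1} = s_{k-1} − q_k·s_k, t_{k+1} = t_{k-1} − q_k·t_k, so r_k = a·s_k + b·t_k at every step:
  q = 2: r = 58, s = 1 − 2·0 = 1, t = 0 − 2·1 = -2  (check: 396·1 + 169·(-2) = 58)
  q = 2: r = 53, s = 0 − 2·1 = -2, t = 1 − 2·(-2) = 5  (check: 396·(-2) + 169·5 = 53)
  q = 1: r = 5, s = 1 − 1·(-2) = 3, t = -2 − 1·5 = -7  (check: 396·3 + 169·(-7) = 5)
  q = 10: r = 3, s = -2 − 10·3 = -32, t = 5 − 10·(-7) = 75  (check: 396·(-32) + 169·75 = 3)
  q = 1: r = 2, s = 3 − 1·(-32) = 35, t = -7 − 1·75 = -82  (check: 396·35 + 169·(-82) = 2)
  q = 1: r = 1, s = -32 − 1·35 = -67, t = 75 − 1·(-82) = 157  (check: 396·(-67) + 169·157 = 1)
The row with r = 1 (the gcd) gives the Bezout coefficients s = -67, t = 157.
Result: 396 · (-67) + 169 · (157) = 1.

gcd(396, 169) = 1; s = -67, t = 157 (check: 396·(-67) + 169·157 = 1).


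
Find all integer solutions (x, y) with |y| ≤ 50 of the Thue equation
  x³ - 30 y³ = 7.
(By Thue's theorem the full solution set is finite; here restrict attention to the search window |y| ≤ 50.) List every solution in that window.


The equation is x³ - 30y³ = 7. For fixed y, x³ = 30·y³ + 7, so a solution requires the RHS to be a perfect cube.
Strategy: iterate y from -50 to 50, compute RHS = 30·y³ + 7, and check whether it is a (positive or negative) perfect cube.
Check small values of y:
  y = 0: RHS = 7 is not a perfect cube.
  y = 1: RHS = 37 is not a perfect cube.
  y = -1: RHS = -23 is not a perfect cube.
  y = 2: RHS = 247 is not a perfect cube.
  y = -2: RHS = -233 is not a perfect cube.
  y = 3: RHS = 817 is not a perfect cube.
  y = -3: RHS = -803 is not a perfect cube.
Continuing the search up to |y| = 50 finds no solutions either.
No (x, y) in the scanned range satisfies the equation.

No integer solutions with |y| ≤ 50.


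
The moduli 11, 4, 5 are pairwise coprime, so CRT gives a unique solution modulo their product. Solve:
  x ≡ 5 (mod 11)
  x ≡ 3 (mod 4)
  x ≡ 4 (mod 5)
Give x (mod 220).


Moduli 11, 4, 5 are pairwise coprime; by CRT there is a unique solution modulo M = 11 · 4 · 5 = 220.
Solve pairwise, accumulating the modulus:
  Start with x ≡ 5 (mod 11).
  Combine with x ≡ 3 (mod 4): since gcd(11, 4) = 1, we get a unique residue mod 44.
    Write x = 5 + 11·t and substitute into x ≡ 3 (mod 4): 11·t ≡ 3 − 5 = -2 (mod 4).
    Reduce coefficients mod 4: 3·t ≡ 2 (mod 4).
    The inverse of 3 mod 4 is 3 (since 3·3 = 9 = 2·4 + 1), so t ≡ 3·2 = 6 ≡ 2 (mod 4).
    Then x = 5 + 11·2 = 27, valid modulo lcm(11, 4) = 44: x ≡ 27 (mod 44).
  Combine with x ≡ 4 (mod 5): since gcd(44, 5) = 1, we get a unique residue mod 220.
    Write x = 27 + 44·t and substitute into x ≡ 4 (mod 5): 44·t ≡ 4 − 27 = -23 (mod 5).
    Reduce coefficients mod 5: 4·t ≡ 2 (mod 5).
    The inverse of 4 mod 5 is 4 (since 4·4 = 16 = 3·5 + 1), so t ≡ 4·2 = 8 ≡ 3 (mod 5).
    Then x = 27 + 44·3 = 159, valid modulo lcm(44, 5) = 220: x ≡ 159 (mod 220).
Verify: 159 mod 11 = 5 ✓, 159 mod 4 = 3 ✓, 159 mod 5 = 4 ✓.

x ≡ 159 (mod 220).


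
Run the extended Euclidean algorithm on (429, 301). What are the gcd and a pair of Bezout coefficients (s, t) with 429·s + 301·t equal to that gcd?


Euclidean algorithm on (429, 301) — divide until remainder is 0:
  429 = 1 · 301 + 128
  301 = 2 · 128 + 45
  128 = 2 · 45 + 38
  45 = 1 · 38 + 7
  38 = 5 · 7 + 3
  7 = 2 · 3 + 1
  3 = 3 · 1 + 0
gcd(429, 301) = 1.
Track Bezout coefficients alongside the remainders: start with r₀ = 429 = a·1 + b·0 (s = 1, t = 0) and r₁ = 301 = a·0 + b·1 (s = 0, t = 1); each new remainder r_{k+1} = r_{k-1} − q_k·r_k inherits s_{k+1} = s_{k-1} − q_k·s_k, t_{k+1} = t_{k-1} − q_k·t_k, so r_k = a·s_k + b·t_k at every step:
  q = 1: r = 128, s = 1 − 1·0 = 1, t = 0 − 1·1 = -1  (check: 429·1 + 301·(-1) = 128)
  q = 2: r = 45, s = 0 − 2·1 = -2, t = 1 − 2·(-1) = 3  (check: 429·(-2) + 301·3 = 45)
  q = 2: r = 38, s = 1 − 2·(-2) = 5, t = -1 − 2·3 = -7  (check: 429·5 + 301·(-7) = 38)
  q = 1: r = 7, s = -2 − 1·5 = -7, t = 3 − 1·(-7) = 10  (check: 429·(-7) + 301·10 = 7)
  q = 5: r = 3, s = 5 − 5·(-7) = 40, t = -7 − 5·10 = -57  (check: 429·40 + 301·(-57) = 3)
  q = 2: r = 1, s = -7 − 2·40 = -87, t = 10 − 2·(-57) = 124  (check: 429·(-87) + 301·124 = 1)
The row with r = 1 (the gcd) gives the Bezout coefficients s = -87, t = 124.
Result: 429 · (-87) + 301 · (124) = 1.

gcd(429, 301) = 1; s = -87, t = 124 (check: 429·(-87) + 301·124 = 1).


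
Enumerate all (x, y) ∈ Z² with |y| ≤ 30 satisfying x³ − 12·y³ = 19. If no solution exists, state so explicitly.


The equation is x³ - 12y³ = 19. For fixed y, x³ = 12·y³ + 19, so a solution requires the RHS to be a perfect cube.
Strategy: iterate y from -30 to 30, compute RHS = 12·y³ + 19, and check whether it is a (positive or negative) perfect cube.
Check small values of y:
  y = 0: RHS = 19 is not a perfect cube.
  y = 1: RHS = 31 is not a perfect cube.
  y = -1: RHS = 7 is not a perfect cube.
  y = 2: RHS = 115 is not a perfect cube.
  y = -2: RHS = -77 is not a perfect cube.
  y = 3: RHS = 343 = (7)³ ⇒ x = 7 works.
  y = -3: RHS = -305 is not a perfect cube.
Continuing the search up to |y| = 30 finds no further solutions beyond those listed.
Collected solutions: (7, 3).

Solutions (with |y| ≤ 30): (7, 3).


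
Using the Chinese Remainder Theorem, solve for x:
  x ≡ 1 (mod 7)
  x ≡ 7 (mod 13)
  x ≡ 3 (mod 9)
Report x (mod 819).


Moduli 7, 13, 9 are pairwise coprime; by CRT there is a unique solution modulo M = 7 · 13 · 9 = 819.
Solve pairwise, accumulating the modulus:
  Start with x ≡ 1 (mod 7).
  Combine with x ≡ 7 (mod 13): since gcd(7, 13) = 1, we get a unique residue mod 91.
    Write x = 1 + 7·t and substitute into x ≡ 7 (mod 13): 7·t ≡ 7 − 1 = 6 (mod 13).
    The inverse of 7 mod 13 is 2 (since 7·2 = 14 = 1·13 + 1), so t ≡ 2·6 = 12 ≡ 12 (mod 13).
    Then x = 1 + 7·12 = 85, valid modulo lcm(7, 13) = 91: x ≡ 85 (mod 91).
  Combine with x ≡ 3 (mod 9): since gcd(91, 9) = 1, we get a unique residue mod 819.
    Write x = 85 + 91·t and substitute into x ≡ 3 (mod 9): 91·t ≡ 3 − 85 = -82 (mod 9).
    Reduce coefficients mod 9: 1·t ≡ 8 (mod 9).
    So t ≡ 8 (mod 9).
    Then x = 85 + 91·8 = 813, valid modulo lcm(91, 9) = 819: x ≡ 813 (mod 819).
Verify: 813 mod 7 = 1 ✓, 813 mod 13 = 7 ✓, 813 mod 9 = 3 ✓.

x ≡ 813 (mod 819).


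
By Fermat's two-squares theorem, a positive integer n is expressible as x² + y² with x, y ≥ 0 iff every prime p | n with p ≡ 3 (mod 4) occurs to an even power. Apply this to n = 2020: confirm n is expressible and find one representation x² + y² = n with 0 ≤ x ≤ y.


Step 1: Factor n = 2020 = 2^2 · 5 · 101.
Step 2: Check the mod-4 condition on each prime factor: 2 = 2 (special); 5 ≡ 1 (mod 4), exponent 1; 101 ≡ 1 (mod 4), exponent 1.
All primes ≡ 3 (mod 4) appear to even exponent (or don't appear), so by the two-squares theorem n IS expressible as a sum of two squares.
Step 3: Build a representation. Group n = k² · m with k = 2 and m = 5 · 101 = 505 (a product of primes ≡ 1 (mod 4)); a representation of m scales to one of n via (k·x)² + (k·y)² = k²(x² + y²). Each prime p ≡ 1 (mod 4) is itself a sum of two squares; find a² by testing p − a² for a perfect square:
  5: 5 − 1² = 4 = 2² ⇒ 5 = 1² + 2².
  101: 101 − 1² = 100 = 10² ⇒ 101 = 1² + 10².
  Combine using the Brahmagupta–Fibonacci identity (a² + b²)(c² + d²) = (ac − bd)² + (ad + bc)² = (ac + bd)² + (ad − bc)²:
  5 · 101 = 505: from (1² + 2²)(1² + 10²), take (1·1 − 2·10, 1·10 + 2·1) = (1 − 20, 10 + 2) = (-19, 12); dropping signs (only squares matter) gives (19, 12); check 19² + 12² = 361 + 144 = 505 ✓.
  Scale by k = 2: (2·19, 2·12) = (38, 24).
Step 4: Order so x ≤ y and verify: 24² + 38² = 576 + 1444 = 2020 = n. ✓

n = 2020 = 24² + 38² (one valid representation with x ≤ y).


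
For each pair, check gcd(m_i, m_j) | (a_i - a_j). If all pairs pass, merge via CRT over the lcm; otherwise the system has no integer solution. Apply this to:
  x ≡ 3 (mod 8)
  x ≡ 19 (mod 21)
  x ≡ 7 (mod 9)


Moduli 8, 21, 9 are not pairwise coprime, so CRT works modulo lcm(m_i) when all pairwise compatibility conditions hold.
Pairwise compatibility: gcd(m_i, m_j) must divide a_i - a_j for every pair.
Merge one congruence at a time:
  Start: x ≡ 3 (mod 8).
  Combine with x ≡ 19 (mod 21): gcd(8, 21) = 1; 19 - 3 = 16, which IS divisible by 1, so compatible.
    Write x = 3 + 8·t and substitute into x ≡ 19 (mod 21): 8·t ≡ 19 − 3 = 16 (mod 21).
    The inverse of 8 mod 21 is 8 (since 8·8 = 64 = 3·21 + 1), so t ≡ 8·16 = 128 ≡ 2 (mod 21).
    Then x = 3 + 8·2 = 19, valid modulo lcm(8, 21) = 168: x ≡ 19 (mod 168).
  Combine with x ≡ 7 (mod 9): gcd(168, 9) = 3; 7 - 19 = -12, which IS divisible by 3, so compatible.
    Write x = 19 + 168·t and substitute into x ≡ 7 (mod 9): 168·t ≡ 7 − 19 = -12 (mod 9).
    Divide the congruence (and modulus) by g = 3: 56·t ≡ -4 (mod 3).
    Reduce coefficients mod 3: 2·t ≡ 2 (mod 3).
    The inverse of 2 mod 3 is 2 (since 2·2 = 4 = 1·3 + 1), so t ≡ 2·2 = 4 ≡ 1 (mod 3).
    Then x = 19 + 168·1 = 187, valid modulo lcm(168, 9) = 504: x ≡ 187 (mod 504).
Verify: 187 mod 8 = 3, 187 mod 21 = 19, 187 mod 9 = 7.

x ≡ 187 (mod 504).


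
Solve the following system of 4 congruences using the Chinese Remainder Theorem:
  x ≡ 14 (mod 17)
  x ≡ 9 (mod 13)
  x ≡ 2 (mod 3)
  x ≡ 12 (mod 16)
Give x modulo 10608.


Product of moduli M = 17 · 13 · 3 · 16 = 10608.
Merge one congruence at a time:
  Start: x ≡ 14 (mod 17).
  Combine with x ≡ 9 (mod 13); new modulus lcm = 221.
    Write x = 14 + 17·t and substitute into x ≡ 9 (mod 13): 17·t ≡ 9 − 14 = -5 (mod 13).
    Reduce coefficients mod 13: 4·t ≡ 8 (mod 13).
    The inverse of 4 mod 13 is 10 (since 4·10 = 40 = 3·13 + 1), so t ≡ 10·8 = 80 ≡ 2 (mod 13).
    Then x = 14 + 17·2 = 48, valid modulo lcm(17, 13) = 221: x ≡ 48 (mod 221).
  Combine with x ≡ 2 (mod 3); new modulus lcm = 663.
    Write x = 48 + 221·t and substitute into x ≡ 2 (mod 3): 221·t ≡ 2 − 48 = -46 (mod 3).
    Reduce coefficients mod 3: 2·t ≡ 2 (mod 3).
    The inverse of 2 mod 3 is 2 (since 2·2 = 4 = 1·3 + 1), so t ≡ 2·2 = 4 ≡ 1 (mod 3).
    Then x = 48 + 221·1 = 269, valid modulo lcm(221, 3) = 663: x ≡ 269 (mod 663).
  Combine with x ≡ 12 (mod 16); new modulus lcm = 10608.
    Write x = 269 + 663·t and substitute into x ≡ 12 (mod 16): 663·t ≡ 12 − 269 = -257 (mod 16).
    Reduce coefficients mod 16: 7·t ≡ 15 (mod 16).
    The inverse of 7 mod 16 is 7 (since 7·7 = 49 = 3·16 + 1), so t ≡ 7·15 = 105 ≡ 9 (mod 16).
    Then x = 269 + 663·9 = 6236, valid modulo lcm(663, 16) = 10608: x ≡ 6236 (mod 10608).
Verify against each original: 6236 mod 17 = 14, 6236 mod 13 = 9, 6236 mod 3 = 2, 6236 mod 16 = 12.

x ≡ 6236 (mod 10608).


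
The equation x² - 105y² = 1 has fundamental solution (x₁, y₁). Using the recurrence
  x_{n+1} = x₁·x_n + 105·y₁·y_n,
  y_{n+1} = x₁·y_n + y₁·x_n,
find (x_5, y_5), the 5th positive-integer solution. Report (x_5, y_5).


Step 1: Find the fundamental solution (x₁, y₁) of x² - 105y² = 1.
  Expand √105 as a continued fraction. a₀ = ⌊√105⌋ = 10; iterate m_{k+1} = d_k·a_k − m_k, d_{k+1} = (105 − m_{k+1}²)/d_k, a_{k+1} = ⌊(a₀ + m_{k+1})/d_{k+1}⌋ (starting m₀ = 0, d₀ = 1), with convergents p_k = a_k·p_{k-1} + p_{k-2}, q_k = a_k·q_{k-1} + q_{k-2} (p₋₁ = 1, q₋₁ = 0):
  k = 0: a₀ = 10; p₀/q₀ = 10/1; p₀² − 105·q₀² = 100 − 105 = -5.
  k = 1: m = 10, d = 5, a = ⌊(10 + 10)/5⌋ = 4; p/q = (4·10 + 1)/(4·1 + 0) = 41/4; p² − 105·q² = 1681 − 1680 = 1.
  The first convergent with p² − 105·q² = 1 gives the fundamental solution (x₁, y₁) = (41, 4).
Step 2: Apply the recurrence (x_{n+1}, y_{n+1}) = (x₁x_n + 105y₁y_n, x₁y_n + y₁x_n) repeatedly.
  From (x_1, y_1) = (41, 4): x_2 = 41·41 + 105·4·4 = 3361; y_2 = 41·4 + 4·41 = 328.
  From (x_2, y_2) = (3361, 328): x_3 = 41·3361 + 105·4·328 = 275561; y_3 = 41·328 + 4·3361 = 26892.
  From (x_3, y_3) = (275561, 26892): x_4 = 41·275561 + 105·4·26892 = 22592641; y_4 = 41·26892 + 4·275561 = 2204816.
  From (x_4, y_4) = (22592641, 2204816): x_5 = 41·22592641 + 105·4·2204816 = 1852321001; y_5 = 41·2204816 + 4·22592641 = 180768020.
Step 3: Verify x_5² - 105·y_5² = 3431093090745642001 - 3431093090745642000 = 1 (should be 1). ✓

(x_1, y_1) = (41, 4); (x_5, y_5) = (1852321001, 180768020).


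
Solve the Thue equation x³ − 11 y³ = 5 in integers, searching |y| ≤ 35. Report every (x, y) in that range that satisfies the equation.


The equation is x³ - 11y³ = 5. For fixed y, x³ = 11·y³ + 5, so a solution requires the RHS to be a perfect cube.
Strategy: iterate y from -35 to 35, compute RHS = 11·y³ + 5, and check whether it is a (positive or negative) perfect cube.
Check small values of y:
  y = 0: RHS = 5 is not a perfect cube.
  y = 1: RHS = 16 is not a perfect cube.
  y = -1: RHS = -6 is not a perfect cube.
  y = 2: RHS = 93 is not a perfect cube.
  y = -2: RHS = -83 is not a perfect cube.
  y = 3: RHS = 302 is not a perfect cube.
  y = -3: RHS = -292 is not a perfect cube.
Continuing the search up to |y| = 35 finds no solutions either.
No (x, y) in the scanned range satisfies the equation.

No integer solutions with |y| ≤ 35.


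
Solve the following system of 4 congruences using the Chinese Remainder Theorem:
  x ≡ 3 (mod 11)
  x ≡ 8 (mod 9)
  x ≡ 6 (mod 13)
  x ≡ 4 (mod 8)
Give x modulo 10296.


Product of moduli M = 11 · 9 · 13 · 8 = 10296.
Merge one congruence at a time:
  Start: x ≡ 3 (mod 11).
  Combine with x ≡ 8 (mod 9); new modulus lcm = 99.
    Write x = 3 + 11·t and substitute into x ≡ 8 (mod 9): 11·t ≡ 8 − 3 = 5 (mod 9).
    Reduce coefficients mod 9: 2·t ≡ 5 (mod 9).
    The inverse of 2 mod 9 is 5 (since 2·5 = 10 = 1·9 + 1), so t ≡ 5·5 = 25 ≡ 7 (mod 9).
    Then x = 3 + 11·7 = 80, valid modulo lcm(11, 9) = 99: x ≡ 80 (mod 99).
  Combine with x ≡ 6 (mod 13); new modulus lcm = 1287.
    Write x = 80 + 99·t and substitute into x ≡ 6 (mod 13): 99·t ≡ 6 − 80 = -74 (mod 13).
    Reduce coefficients mod 13: 8·t ≡ 4 (mod 13).
    The inverse of 8 mod 13 is 5 (since 8·5 = 40 = 3·13 + 1), so t ≡ 5·4 = 20 ≡ 7 (mod 13).
    Then x = 80 + 99·7 = 773, valid modulo lcm(99, 13) = 1287: x ≡ 773 (mod 1287).
  Combine with x ≡ 4 (mod 8); new modulus lcm = 10296.
    Write x = 773 + 1287·t and substitute into x ≡ 4 (mod 8): 1287·t ≡ 4 − 773 = -769 (mod 8).
    Reduce coefficients mod 8: 7·t ≡ 7 (mod 8).
    The inverse of 7 mod 8 is 7 (since 7·7 = 49 = 6·8 + 1), so t ≡ 7·7 = 49 ≡ 1 (mod 8).
    Then x = 773 + 1287·1 = 2060, valid modulo lcm(1287, 8) = 10296: x ≡ 2060 (mod 10296).
Verify against each original: 2060 mod 11 = 3, 2060 mod 9 = 8, 2060 mod 13 = 6, 2060 mod 8 = 4.

x ≡ 2060 (mod 10296).


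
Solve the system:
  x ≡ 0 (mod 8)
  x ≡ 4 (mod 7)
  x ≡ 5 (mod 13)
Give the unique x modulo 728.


Moduli 8, 7, 13 are pairwise coprime; by CRT there is a unique solution modulo M = 8 · 7 · 13 = 728.
Solve pairwise, accumulating the modulus:
  Start with x ≡ 0 (mod 8).
  Combine with x ≡ 4 (mod 7): since gcd(8, 7) = 1, we get a unique residue mod 56.
    Write x = 0 + 8·t and substitute into x ≡ 4 (mod 7): 8·t ≡ 4 − 0 = 4 (mod 7).
    Reduce coefficients mod 7: 1·t ≡ 4 (mod 7).
    So t ≡ 4 (mod 7).
    Then x = 0 + 8·4 = 32, valid modulo lcm(8, 7) = 56: x ≡ 32 (mod 56).
  Combine with x ≡ 5 (mod 13): since gcd(56, 13) = 1, we get a unique residue mod 728.
    Write x = 32 + 56·t and substitute into x ≡ 5 (mod 13): 56·t ≡ 5 − 32 = -27 (mod 13).
    Reduce coefficients mod 13: 4·t ≡ 12 (mod 13).
    The inverse of 4 mod 13 is 10 (since 4·10 = 40 = 3·13 + 1), so t ≡ 10·12 = 120 ≡ 3 (mod 13).
    Then x = 32 + 56·3 = 200, valid modulo lcm(56, 13) = 728: x ≡ 200 (mod 728).
Verify: 200 mod 8 = 0 ✓, 200 mod 7 = 4 ✓, 200 mod 13 = 5 ✓.

x ≡ 200 (mod 728).


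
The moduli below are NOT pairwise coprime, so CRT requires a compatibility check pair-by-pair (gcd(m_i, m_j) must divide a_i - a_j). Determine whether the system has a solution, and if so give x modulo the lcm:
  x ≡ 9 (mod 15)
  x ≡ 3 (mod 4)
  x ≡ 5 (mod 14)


Moduli 15, 4, 14 are not pairwise coprime, so CRT works modulo lcm(m_i) when all pairwise compatibility conditions hold.
Pairwise compatibility: gcd(m_i, m_j) must divide a_i - a_j for every pair.
Merge one congruence at a time:
  Start: x ≡ 9 (mod 15).
  Combine with x ≡ 3 (mod 4): gcd(15, 4) = 1; 3 - 9 = -6, which IS divisible by 1, so compatible.
    Write x = 9 + 15·t and substitute into x ≡ 3 (mod 4): 15·t ≡ 3 − 9 = -6 (mod 4).
    Reduce coefficients mod 4: 3·t ≡ 2 (mod 4).
    The inverse of 3 mod 4 is 3 (since 3·3 = 9 = 2·4 + 1), so t ≡ 3·2 = 6 ≡ 2 (mod 4).
    Then x = 9 + 15·2 = 39, valid modulo lcm(15, 4) = 60: x ≡ 39 (mod 60).
  Combine with x ≡ 5 (mod 14): gcd(60, 14) = 2; 5 - 39 = -34, which IS divisible by 2, so compatible.
    Write x = 39 + 60·t and substitute into x ≡ 5 (mod 14): 60·t ≡ 5 − 39 = -34 (mod 14).
    Divide the congruence (and modulus) by g = 2: 30·t ≡ -17 (mod 7).
    Reduce coefficients mod 7: 2·t ≡ 4 (mod 7).
    The inverse of 2 mod 7 is 4 (since 2·4 = 8 = 1·7 + 1), so t ≡ 4·4 = 16 ≡ 2 (mod 7).
    Then x = 39 + 60·2 = 159, valid modulo lcm(60, 14) = 420: x ≡ 159 (mod 420).
Verify: 159 mod 15 = 9, 159 mod 4 = 3, 159 mod 14 = 5.

x ≡ 159 (mod 420).


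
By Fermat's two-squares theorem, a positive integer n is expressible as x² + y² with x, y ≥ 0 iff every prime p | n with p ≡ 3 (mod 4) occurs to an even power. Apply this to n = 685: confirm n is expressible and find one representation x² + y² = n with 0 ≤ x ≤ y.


Step 1: Factor n = 685 = 5 · 137.
Step 2: Check the mod-4 condition on each prime factor: 5 ≡ 1 (mod 4), exponent 1; 137 ≡ 1 (mod 4), exponent 1.
All primes ≡ 3 (mod 4) appear to even exponent (or don't appear), so by the two-squares theorem n IS expressible as a sum of two squares.
Step 3: Build a representation. Here n = 5 · 137 is a product of primes ≡ 1 (mod 4). Each prime p ≡ 1 (mod 4) is itself a sum of two squares; find a² by testing p − a² for a perfect square:
  5: 5 − 1² = 4 = 2² ⇒ 5 = 1² + 2².
  137: 137 − 1² = 136, 137 − 2² = 133, 137 − 3² = 128, 137 − 4² = 121 = 11² ⇒ 137 = 4² + 11².
  Combine using the Brahmagupta–Fibonacci identity (a² + b²)(c² + d²) = (ac − bd)² + (ad + bc)² = (ac + bd)² + (ad − bc)²:
  5 · 137 = 685: from (1² + 2²)(4² + 11²), take (1·4 − 2·11, 1·11 + 2·4) = (4 − 22, 11 + 8) = (-18, 19); dropping signs (only squares matter) gives (18, 19); check 18² + 19² = 324 + 361 = 685 ✓.
Step 4: Order so x ≤ y and verify: 18² + 19² = 324 + 361 = 685 = n. ✓

n = 685 = 18² + 19² (one valid representation with x ≤ y).


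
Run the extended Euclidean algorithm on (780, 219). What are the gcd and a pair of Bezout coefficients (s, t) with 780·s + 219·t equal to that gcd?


Euclidean algorithm on (780, 219) — divide until remainder is 0:
  780 = 3 · 219 + 123
  219 = 1 · 123 + 96
  123 = 1 · 96 + 27
  96 = 3 · 27 + 15
  27 = 1 · 15 + 12
  15 = 1 · 12 + 3
  12 = 4 · 3 + 0
gcd(780, 219) = 3.
Track Bezout coefficients alongside the remainders: start with r₀ = 780 = a·1 + b·0 (s = 1, t = 0) and r₁ = 219 = a·0 + b·1 (s = 0, t = 1); each new remainder r_{k+1} = r_{k-1} − q_k·r_k inherits s_{k+1} = s_{k-1} − q_k·s_k, t_{k+1} = t_{k-1} − q_k·t_k, so r_k = a·s_k + b·t_k at every step:
  q = 3: r = 123, s = 1 − 3·0 = 1, t = 0 − 3·1 = -3  (check: 780·1 + 219·(-3) = 123)
  q = 1: r = 96, s = 0 − 1·1 = -1, t = 1 − 1·(-3) = 4  (check: 780·(-1) + 219·4 = 96)
  q = 1: r = 27, s = 1 − 1·(-1) = 2, t = -3 − 1·4 = -7  (check: 780·2 + 219·(-7) = 27)
  q = 3: r = 15, s = -1 − 3·2 = -7, t = 4 − 3·(-7) = 25  (check: 780·(-7) + 219·25 = 15)
  q = 1: r = 12, s = 2 − 1·(-7) = 9, t = -7 − 1·25 = -32  (check: 780·9 + 219·(-32) = 12)
  q = 1: r = 3, s = -7 − 1·9 = -16, t = 25 − 1·(-32) = 57  (check: 780·(-16) + 219·57 = 3)
The row with r = 3 (the gcd) gives the Bezout coefficients s = -16, t = 57.
Result: 780 · (-16) + 219 · (57) = 3.

gcd(780, 219) = 3; s = -16, t = 57 (check: 780·(-16) + 219·57 = 3).


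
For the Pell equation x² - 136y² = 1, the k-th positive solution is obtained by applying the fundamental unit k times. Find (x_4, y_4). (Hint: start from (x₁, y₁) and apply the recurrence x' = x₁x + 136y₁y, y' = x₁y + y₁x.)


Step 1: Find the fundamental solution (x₁, y₁) of x² - 136y² = 1.
  Expand √136 as a continued fraction. a₀ = ⌊√136⌋ = 11; iterate m_{k+1} = d_k·a_k − m_k, d_{k+1} = (136 − m_{k+1}²)/d_k, a_{k+1} = ⌊(a₀ + m_{k+1})/d_{k+1}⌋ (starting m₀ = 0, d₀ = 1), with convergents p_k = a_k·p_{k-1} + p_{k-2}, q_k = a_k·q_{k-1} + q_{k-2} (p₋₁ = 1, q₋₁ = 0):
  k = 0: a₀ = 11; p₀/q₀ = 11/1; p₀² − 136·q₀² = 121 − 136 = -15.
  k = 1: m = 11, d = 15, a = ⌊(11 + 11)/15⌋ = 1; p/q = (1·11 + 1)/(1·1 + 0) = 12/1; p² − 136·q² = 144 − 136 = 8.
  k = 2: m = 4, d = 8, a = ⌊(11 + 4)/8⌋ = 1; p/q = (1·12 + 11)/(1·1 + 1) = 23/2; p² − 136·q² = 529 − 544 = -15.
  k = 3: m = 4, d = 15, a = ⌊(11 + 4)/15⌋ = 1; p/q = (1·23 + 12)/(1·2 + 1) = 35/3; p² − 136·q² = 1225 − 1224 = 1.
  The first convergent with p² − 136·q² = 1 gives the fundamental solution (x₁, y₁) = (35, 3).
Step 2: Apply the recurrence (x_{n+1}, y_{n+1}) = (x₁x_n + 136y₁y_n, x₁y_n + y₁x_n) repeatedly.
  From (x_1, y_1) = (35, 3): x_2 = 35·35 + 136·3·3 = 2449; y_2 = 35·3 + 3·35 = 210.
  From (x_2, y_2) = (2449, 210): x_3 = 35·2449 + 136·3·210 = 171395; y_3 = 35·210 + 3·2449 = 14697.
  From (x_3, y_3) = (171395, 14697): x_4 = 35·171395 + 136·3·14697 = 11995201; y_4 = 35·14697 + 3·171395 = 1028580.
Step 3: Verify x_4² - 136·y_4² = 143884847030401 - 143884847030400 = 1 (should be 1). ✓

(x_1, y_1) = (35, 3); (x_4, y_4) = (11995201, 1028580).


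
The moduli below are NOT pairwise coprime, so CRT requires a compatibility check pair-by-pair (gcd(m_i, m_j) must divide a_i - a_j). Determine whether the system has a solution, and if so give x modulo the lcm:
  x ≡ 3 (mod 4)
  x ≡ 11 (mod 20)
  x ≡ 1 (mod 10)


Moduli 4, 20, 10 are not pairwise coprime, so CRT works modulo lcm(m_i) when all pairwise compatibility conditions hold.
Pairwise compatibility: gcd(m_i, m_j) must divide a_i - a_j for every pair.
Merge one congruence at a time:
  Start: x ≡ 3 (mod 4).
  Combine with x ≡ 11 (mod 20): gcd(4, 20) = 4; 11 - 3 = 8, which IS divisible by 4, so compatible.
    Write x = 3 + 4·t and substitute into x ≡ 11 (mod 20): 4·t ≡ 11 − 3 = 8 (mod 20).
    Divide the congruence (and modulus) by g = 4: 1·t ≡ 2 (mod 5).
    So t ≡ 2 (mod 5).
    Then x = 3 + 4·2 = 11, valid modulo lcm(4, 20) = 20: x ≡ 11 (mod 20).
  Combine with x ≡ 1 (mod 10): gcd(20, 10) = 10; 1 - 11 = -10, which IS divisible by 10, so compatible.
    Write x = 11 + 20·t and substitute into x ≡ 1 (mod 10): 20·t ≡ 1 − 11 = -10 (mod 10).
    Divide the congruence (and modulus) by g = 10: 2·t ≡ -1 (mod 1).
    Modulo 1 every t works; take t = 0.
    Then x = 11 + 20·0 = 11, valid modulo lcm(20, 10) = 20: x ≡ 11 (mod 20).
Verify: 11 mod 4 = 3, 11 mod 20 = 11, 11 mod 10 = 1.

x ≡ 11 (mod 20).


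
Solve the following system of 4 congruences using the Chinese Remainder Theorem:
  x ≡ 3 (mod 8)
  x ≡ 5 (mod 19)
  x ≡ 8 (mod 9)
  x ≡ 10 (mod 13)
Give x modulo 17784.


Product of moduli M = 8 · 19 · 9 · 13 = 17784.
Merge one congruence at a time:
  Start: x ≡ 3 (mod 8).
  Combine with x ≡ 5 (mod 19); new modulus lcm = 152.
    Write x = 3 + 8·t and substitute into x ≡ 5 (mod 19): 8·t ≡ 5 − 3 = 2 (mod 19).
    The inverse of 8 mod 19 is 12 (since 8·12 = 96 = 5·19 + 1), so t ≡ 12·2 = 24 ≡ 5 (mod 19).
    Then x = 3 + 8·5 = 43, valid modulo lcm(8, 19) = 152: x ≡ 43 (mod 152).
  Combine with x ≡ 8 (mod 9); new modulus lcm = 1368.
    Write x = 43 + 152·t and substitute into x ≡ 8 (mod 9): 152·t ≡ 8 − 43 = -35 (mod 9).
    Reduce coefficients mod 9: 8·t ≡ 1 (mod 9).
    The inverse of 8 mod 9 is 8 (since 8·8 = 64 = 7·9 + 1), so t ≡ 8·1 = 8 ≡ 8 (mod 9).
    Then x = 43 + 152·8 = 1259, valid modulo lcm(152, 9) = 1368: x ≡ 1259 (mod 1368).
  Combine with x ≡ 10 (mod 13); new modulus lcm = 17784.
    Write x = 1259 + 1368·t and substitute into x ≡ 10 (mod 13): 1368·t ≡ 10 − 1259 = -1249 (mod 13).
    Reduce coefficients mod 13: 3·t ≡ 12 (mod 13).
    The inverse of 3 mod 13 is 9 (since 3·9 = 27 = 2·13 + 1), so t ≡ 9·12 = 108 ≡ 4 (mod 13).
    Then x = 1259 + 1368·4 = 6731, valid modulo lcm(1368, 13) = 17784: x ≡ 6731 (mod 17784).
Verify against each original: 6731 mod 8 = 3, 6731 mod 19 = 5, 6731 mod 9 = 8, 6731 mod 13 = 10.

x ≡ 6731 (mod 17784).


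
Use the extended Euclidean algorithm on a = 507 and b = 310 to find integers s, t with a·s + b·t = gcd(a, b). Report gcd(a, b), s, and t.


Euclidean algorithm on (507, 310) — divide until remainder is 0:
  507 = 1 · 310 + 197
  310 = 1 · 197 + 113
  197 = 1 · 113 + 84
  113 = 1 · 84 + 29
  84 = 2 · 29 + 26
  29 = 1 · 26 + 3
  26 = 8 · 3 + 2
  3 = 1 · 2 + 1
  2 = 2 · 1 + 0
gcd(507, 310) = 1.
Track Bezout coefficients alongside the remainders: start with r₀ = 507 = a·1 + b·0 (s = 1, t = 0) and r₁ = 310 = a·0 + b·1 (s = 0, t = 1); each new remainder r_{k+1} = r_{k-1} − q_k·r_k inherits s_{k+1} = s_{k-1} − q_k·s_k, t_{k+1} = t_{k-1} − q_k·t_k, so r_k = a·s_k + b·t_k at every step:
  q = 1: r = 197, s = 1 − 1·0 = 1, t = 0 − 1·1 = -1  (check: 507·1 + 310·(-1) = 197)
  q = 1: r = 113, s = 0 − 1·1 = -1, t = 1 − 1·(-1) = 2  (check: 507·(-1) + 310·2 = 113)
  q = 1: r = 84, s = 1 − 1·(-1) = 2, t = -1 − 1·2 = -3  (check: 507·2 + 310·(-3) = 84)
  q = 1: r = 29, s = -1 − 1·2 = -3, t = 2 − 1·(-3) = 5  (check: 507·(-3) + 310·5 = 29)
  q = 2: r = 26, s = 2 − 2·(-3) = 8, t = -3 − 2·5 = -13  (check: 507·8 + 310·(-13) = 26)
  q = 1: r = 3, s = -3 − 1·8 = -11, t = 5 − 1·(-13) = 18  (check: 507·(-11) + 310·18 = 3)
  q = 8: r = 2, s = 8 − 8·(-11) = 96, t = -13 − 8·18 = -157  (check: 507·96 + 310·(-157) = 2)
  q = 1: r = 1, s = -11 − 1·96 = -107, t = 18 − 1·(-157) = 175  (check: 507·(-107) + 310·175 = 1)
The row with r = 1 (the gcd) gives the Bezout coefficients s = -107, t = 175.
Result: 507 · (-107) + 310 · (175) = 1.

gcd(507, 310) = 1; s = -107, t = 175 (check: 507·(-107) + 310·175 = 1).


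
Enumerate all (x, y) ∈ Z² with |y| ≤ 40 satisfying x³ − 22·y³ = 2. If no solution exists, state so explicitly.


The equation is x³ - 22y³ = 2. For fixed y, x³ = 22·y³ + 2, so a solution requires the RHS to be a perfect cube.
Strategy: iterate y from -40 to 40, compute RHS = 22·y³ + 2, and check whether it is a (positive or negative) perfect cube.
Check small values of y:
  y = 0: RHS = 2 is not a perfect cube.
  y = 1: RHS = 24 is not a perfect cube.
  y = -1: RHS = -20 is not a perfect cube.
  y = 2: RHS = 178 is not a perfect cube.
  y = -2: RHS = -174 is not a perfect cube.
  y = 3: RHS = 596 is not a perfect cube.
  y = -3: RHS = -592 is not a perfect cube.
Continuing the search up to |y| = 40 finds no solutions either.
No (x, y) in the scanned range satisfies the equation.

No integer solutions with |y| ≤ 40.


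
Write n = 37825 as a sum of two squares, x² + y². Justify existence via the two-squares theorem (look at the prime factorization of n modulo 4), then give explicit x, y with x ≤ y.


Step 1: Factor n = 37825 = 5^2 · 17 · 89.
Step 2: Check the mod-4 condition on each prime factor: 5 ≡ 1 (mod 4), exponent 2; 17 ≡ 1 (mod 4), exponent 1; 89 ≡ 1 (mod 4), exponent 1.
All primes ≡ 3 (mod 4) appear to even exponent (or don't appear), so by the two-squares theorem n IS expressible as a sum of two squares.
Step 3: Build a representation. Group n = k² · m with k = 5 and m = 17 · 89 = 1513 (a product of primes ≡ 1 (mod 4)); a representation of m scales to one of n via (k·x)² + (k·y)² = k²(x² + y²). Each prime p ≡ 1 (mod 4) is itself a sum of two squares; find a² by testing p − a² for a perfect square:
  17: 17 − 1² = 16 = 4² ⇒ 17 = 1² + 4².
  89: 89 − 1² = 88, 89 − 2² = 85, 89 − 3² = 80, 89 − 4² = 73, 89 − 5² = 64 = 8² ⇒ 89 = 5² + 8².
  Combine using the Brahmagupta–Fibonacci identity (a² + b²)(c² + d²) = (ac − bd)² + (ad + bc)² = (ac + bd)² + (ad − bc)²:
  17 · 89 = 1513: from (1² + 4²)(5² + 8²), take (1·5 − 4·8, 1·8 + 4·5) = (5 − 32, 8 + 20) = (-27, 28); dropping signs (only squares matter) gives (27, 28); check 27² + 28² = 729 + 784 = 1513 ✓.
  Scale by k = 5: (5·27, 5·28) = (135, 140).
Step 4: Order so x ≤ y and verify: 135² + 140² = 18225 + 19600 = 37825 = n. ✓

n = 37825 = 135² + 140² (one valid representation with x ≤ y).


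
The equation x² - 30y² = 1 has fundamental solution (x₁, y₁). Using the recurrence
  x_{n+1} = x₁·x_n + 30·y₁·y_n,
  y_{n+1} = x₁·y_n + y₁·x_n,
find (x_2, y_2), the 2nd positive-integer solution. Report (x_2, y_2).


Step 1: Find the fundamental solution (x₁, y₁) of x² - 30y² = 1.
  Expand √30 as a continued fraction. a₀ = ⌊√30⌋ = 5; iterate m_{k+1} = d_k·a_k − m_k, d_{k+1} = (30 − m_{k+1}²)/d_k, a_{k+1} = ⌊(a₀ + m_{k+1})/d_{k+1}⌋ (starting m₀ = 0, d₀ = 1), with convergents p_k = a_k·p_{k-1} + p_{k-2}, q_k = a_k·q_{k-1} + q_{k-2} (p₋₁ = 1, q₋₁ = 0):
  k = 0: a₀ = 5; p₀/q₀ = 5/1; p₀² − 30·q₀² = 25 − 30 = -5.
  k = 1: m = 5, d = 5, a = ⌊(5 + 5)/5⌋ = 2; p/q = (2·5 + 1)/(2·1 + 0) = 11/2; p² − 30·q² = 121 − 120 = 1.
  The first convergent with p² − 30·q² = 1 gives the fundamental solution (x₁, y₁) = (11, 2).
Step 2: Apply the recurrence (x_{n+1}, y_{n+1}) = (x₁x_n + 30y₁y_n, x₁y_n + y₁x_n) repeatedly.
  From (x_1, y_1) = (11, 2): x_2 = 11·11 + 30·2·2 = 241; y_2 = 11·2 + 2·11 = 44.
Step 3: Verify x_2² - 30·y_2² = 58081 - 58080 = 1 (should be 1). ✓

(x_1, y_1) = (11, 2); (x_2, y_2) = (241, 44).


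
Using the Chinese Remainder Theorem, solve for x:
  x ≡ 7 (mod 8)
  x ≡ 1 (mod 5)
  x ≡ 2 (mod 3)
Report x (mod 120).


Moduli 8, 5, 3 are pairwise coprime; by CRT there is a unique solution modulo M = 8 · 5 · 3 = 120.
Solve pairwise, accumulating the modulus:
  Start with x ≡ 7 (mod 8).
  Combine with x ≡ 1 (mod 5): since gcd(8, 5) = 1, we get a unique residue mod 40.
    Write x = 7 + 8·t and substitute into x ≡ 1 (mod 5): 8·t ≡ 1 − 7 = -6 (mod 5).
    Reduce coefficients mod 5: 3·t ≡ 4 (mod 5).
    The inverse of 3 mod 5 is 2 (since 3·2 = 6 = 1·5 + 1), so t ≡ 2·4 = 8 ≡ 3 (mod 5).
    Then x = 7 + 8·3 = 31, valid modulo lcm(8, 5) = 40: x ≡ 31 (mod 40).
  Combine with x ≡ 2 (mod 3): since gcd(40, 3) = 1, we get a unique residue mod 120.
    Write x = 31 + 40·t and substitute into x ≡ 2 (mod 3): 40·t ≡ 2 − 31 = -29 (mod 3).
    Reduce coefficients mod 3: 1·t ≡ 1 (mod 3).
    So t ≡ 1 (mod 3).
    Then x = 31 + 40·1 = 71, valid modulo lcm(40, 3) = 120: x ≡ 71 (mod 120).
Verify: 71 mod 8 = 7 ✓, 71 mod 5 = 1 ✓, 71 mod 3 = 2 ✓.

x ≡ 71 (mod 120).


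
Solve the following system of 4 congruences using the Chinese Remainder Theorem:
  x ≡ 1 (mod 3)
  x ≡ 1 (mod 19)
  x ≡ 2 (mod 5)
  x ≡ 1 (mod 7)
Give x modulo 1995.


Product of moduli M = 3 · 19 · 5 · 7 = 1995.
Merge one congruence at a time:
  Start: x ≡ 1 (mod 3).
  Combine with x ≡ 1 (mod 19); new modulus lcm = 57.
    Write x = 1 + 3·t and substitute into x ≡ 1 (mod 19): 3·t ≡ 1 − 1 = 0 (mod 19).
    The inverse of 3 mod 19 is 13 (since 3·13 = 39 = 2·19 + 1), so t ≡ 13·0 = 0 ≡ 0 (mod 19).
    Then x = 1 + 3·0 = 1, valid modulo lcm(3, 19) = 57: x ≡ 1 (mod 57).
  Combine with x ≡ 2 (mod 5); new modulus lcm = 285.
    Write x = 1 + 57·t and substitute into x ≡ 2 (mod 5): 57·t ≡ 2 − 1 = 1 (mod 5).
    Reduce coefficients mod 5: 2·t ≡ 1 (mod 5).
    The inverse of 2 mod 5 is 3 (since 2·3 = 6 = 1·5 + 1), so t ≡ 3·1 = 3 ≡ 3 (mod 5).
    Then x = 1 + 57·3 = 172, valid modulo lcm(57, 5) = 285: x ≡ 172 (mod 285).
  Combine with x ≡ 1 (mod 7); new modulus lcm = 1995.
    Write x = 172 + 285·t and substitute into x ≡ 1 (mod 7): 285·t ≡ 1 − 172 = -171 (mod 7).
    Reduce coefficients mod 7: 5·t ≡ 4 (mod 7).
    The inverse of 5 mod 7 is 3 (since 5·3 = 15 = 2·7 + 1), so t ≡ 3·4 = 12 ≡ 5 (mod 7).
    Then x = 172 + 285·5 = 1597, valid modulo lcm(285, 7) = 1995: x ≡ 1597 (mod 1995).
Verify against each original: 1597 mod 3 = 1, 1597 mod 19 = 1, 1597 mod 5 = 2, 1597 mod 7 = 1.

x ≡ 1597 (mod 1995).


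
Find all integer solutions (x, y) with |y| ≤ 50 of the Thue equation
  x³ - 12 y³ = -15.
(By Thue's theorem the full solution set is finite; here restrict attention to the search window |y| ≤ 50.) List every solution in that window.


The equation is x³ - 12y³ = -15. For fixed y, x³ = 12·y³ − 15, so a solution requires the RHS to be a perfect cube.
Strategy: iterate y from -50 to 50, compute RHS = 12·y³ − 15, and check whether it is a (positive or negative) perfect cube.
Check small values of y:
  y = 0: RHS = -15 is not a perfect cube.
  y = 1: RHS = -3 is not a perfect cube.
  y = -1: RHS = -27 = (-3)³ ⇒ x = -3 works.
  y = 2: RHS = 81 is not a perfect cube.
  y = -2: RHS = -111 is not a perfect cube.
  y = 3: RHS = 309 is not a perfect cube.
  y = -3: RHS = -339 is not a perfect cube.
Continuing the search up to |y| = 50 finds no further solutions beyond those listed.
Collected solutions: (-3, -1).

Solutions (with |y| ≤ 50): (-3, -1).
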